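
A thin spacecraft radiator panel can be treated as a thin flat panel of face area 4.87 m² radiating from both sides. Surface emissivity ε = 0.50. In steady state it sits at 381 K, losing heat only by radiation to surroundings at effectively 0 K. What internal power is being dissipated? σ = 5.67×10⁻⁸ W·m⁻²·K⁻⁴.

P ≈ 5820 W

Steady state: P = εσA T⁴.
A = 2·4.87 = 9.740 m²; T⁴ = (381)⁴ = 2.107×10¹⁰ K⁴.
P = 0.50 × 5.67×10⁻⁸ × 9.740 × 2.107×10¹⁰.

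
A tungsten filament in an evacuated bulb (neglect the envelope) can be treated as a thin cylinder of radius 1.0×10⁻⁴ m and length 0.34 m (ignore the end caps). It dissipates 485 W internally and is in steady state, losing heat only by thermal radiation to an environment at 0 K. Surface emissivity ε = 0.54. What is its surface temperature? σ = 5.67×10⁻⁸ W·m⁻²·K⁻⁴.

T ≈ 2930 K

Steady state: internal power = radiated power, P = εσA T⁴.
Radiating area A = 2πrL = 2.136×10⁻⁴ m².
T⁴ = P/(εσA) = 485/(0.54·5.67×10⁻⁸·2.136×10⁻⁴) = 7.415×10¹³ K⁴.
T = (7.415×10¹³)^(1/4).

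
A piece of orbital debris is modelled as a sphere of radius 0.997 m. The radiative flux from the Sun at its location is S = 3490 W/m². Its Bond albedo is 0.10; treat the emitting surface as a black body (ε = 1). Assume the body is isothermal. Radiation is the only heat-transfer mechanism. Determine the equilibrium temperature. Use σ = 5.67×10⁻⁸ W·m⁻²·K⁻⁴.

At equilibrium, absorbed power = emitted power.
Absorbing cross-section = πr² = 3.123 m²; emitting surface = 4πr² = 12.49 m² (ratio 4).
(1−a)S·A_cross = εσ·A_surf·T⁴  ⇒  T⁴ = (1−a)S/(4σ).
T⁴ = 0.900·3490/(4·5.67×10⁻⁸) = 1.385×10¹⁰ K⁴.
T = (1.385×10¹⁰)^(1/4).

T ≈ 343 K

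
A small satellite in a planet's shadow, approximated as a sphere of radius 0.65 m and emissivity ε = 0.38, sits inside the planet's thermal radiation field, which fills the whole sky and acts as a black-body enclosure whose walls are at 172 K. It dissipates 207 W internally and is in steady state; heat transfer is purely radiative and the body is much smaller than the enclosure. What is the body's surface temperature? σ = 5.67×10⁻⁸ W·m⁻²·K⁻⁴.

For a small grey body in a large enclosure, net radiated power = εσA(T⁴ − T_w⁴).
Steady state: P = εσA(T⁴ − T_w⁴) with A = 4πr² = 5.309 m².
T⁴ = P/(εσA) + T_w⁴ = 207/(0.38·5.67×10⁻⁸·5.309) + (172)⁴
    = 1.810×10⁹ + 8.752×10⁸ = 2.685×10⁹ K⁴.

T ≈ 228 K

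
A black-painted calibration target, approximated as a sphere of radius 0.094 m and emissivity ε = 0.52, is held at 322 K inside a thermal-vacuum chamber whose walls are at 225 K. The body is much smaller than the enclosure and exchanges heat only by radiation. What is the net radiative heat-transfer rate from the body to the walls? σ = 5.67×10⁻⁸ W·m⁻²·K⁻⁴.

P_net ≈ 26.8 W

For a small grey body in a large enclosure: P_net = εσA(T_body⁴ − T_wall⁴).
A = 4πr² = 0.1110 m²; T_body⁴ − T_wall⁴ = 1.075×10¹⁰ − 2.563×10⁹ = 8.187×10⁹ K⁴.
|P_net| = 0.52·5.67×10⁻⁸·0.1110·8.187×10⁹.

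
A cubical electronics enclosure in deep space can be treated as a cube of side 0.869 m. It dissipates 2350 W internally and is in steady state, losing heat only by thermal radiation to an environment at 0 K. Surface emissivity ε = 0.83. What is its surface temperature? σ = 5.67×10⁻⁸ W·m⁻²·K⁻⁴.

Steady state: internal power = radiated power, P = εσA T⁴.
Radiating area A = 6L² = 4.531 m².
T⁴ = P/(εσA) = 2350/(0.83·5.67×10⁻⁸·4.531) = 1.102×10¹⁰ K⁴.
T = (1.102×10¹⁰)^(1/4).

T ≈ 324 K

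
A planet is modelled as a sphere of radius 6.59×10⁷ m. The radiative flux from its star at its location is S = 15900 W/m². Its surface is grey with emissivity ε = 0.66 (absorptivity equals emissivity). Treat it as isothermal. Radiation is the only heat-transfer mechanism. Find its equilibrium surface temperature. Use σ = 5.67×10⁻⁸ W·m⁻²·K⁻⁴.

T ≈ 515 K

At equilibrium, absorbed power = emitted power.
Absorbing cross-section = πr² = 1.364×10¹⁶ m²; emitting surface = 4πr² = 5.457×10¹⁶ m² (ratio 4).
εS·A_cross = εσ·A_surf·T⁴  ⇒  T⁴ = S/(4σ)   (ε cancels).
T⁴ = 15900/(4·5.67×10⁻⁸) = 7.011×10¹⁰ K⁴.
T = (7.011×10¹⁰)^(1/4).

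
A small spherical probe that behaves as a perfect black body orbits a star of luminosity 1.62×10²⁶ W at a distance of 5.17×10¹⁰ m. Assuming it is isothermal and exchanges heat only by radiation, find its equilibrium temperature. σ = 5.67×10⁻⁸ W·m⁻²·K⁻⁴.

T ≈ 382 K

First find the stellar flux at distance d: S = L/(4πd²) = 1.62×10²⁶/(4π·(5.17×10¹⁰)²) = 4823 W/m².
For an isothermal sphere, absorbed (1−a)S·πr² = emitted σ·4πr²·T⁴, so T⁴ = (1−a)S/(4σ).
T⁴ = 1.00·4823/(4·5.67×10⁻⁸) = 2.127×10¹⁰ K⁴.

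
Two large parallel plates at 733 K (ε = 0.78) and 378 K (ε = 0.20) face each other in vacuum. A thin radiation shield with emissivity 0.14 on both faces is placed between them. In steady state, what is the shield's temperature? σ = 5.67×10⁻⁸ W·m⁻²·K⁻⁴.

In steady state the net flux on the hot side equals that on the cold side.
σ(T₁⁴−T_s⁴)/D₁ = σ(T_s⁴−T₂⁴)/D₂, with D₁ = 1/ε₁+1/ε_s−1 = 7.425, D₂ = 1/ε_s+1/ε₂−1 = 11.14.
Solve for T_s⁴: T_s⁴ = (D₂·T₁⁴ + D₁·T₂⁴)/(D₁+D₂) = 1.814×10¹¹ K⁴.

T_s ≈ 653 K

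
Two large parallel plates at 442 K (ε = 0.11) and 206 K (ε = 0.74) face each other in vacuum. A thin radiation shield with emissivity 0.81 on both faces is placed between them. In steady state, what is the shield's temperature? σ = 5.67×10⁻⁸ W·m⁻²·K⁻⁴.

In steady state the net flux on the hot side equals that on the cold side.
σ(T₁⁴−T_s⁴)/D₁ = σ(T_s⁴−T₂⁴)/D₂, with D₁ = 1/ε₁+1/ε_s−1 = 9.325, D₂ = 1/ε_s+1/ε₂−1 = 1.586.
Solve for T_s⁴: T_s⁴ = (D₂·T₁⁴ + D₁·T₂⁴)/(D₁+D₂) = 7.086×10⁹ K⁴.

T_s ≈ 290 K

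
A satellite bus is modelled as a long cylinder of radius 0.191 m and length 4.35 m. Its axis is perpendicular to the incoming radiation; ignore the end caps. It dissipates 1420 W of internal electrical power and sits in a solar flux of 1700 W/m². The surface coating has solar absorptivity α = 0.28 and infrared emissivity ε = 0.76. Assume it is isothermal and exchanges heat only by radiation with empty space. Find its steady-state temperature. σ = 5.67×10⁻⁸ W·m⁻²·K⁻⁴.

At steady state, absorbed solar power + internal power = radiated power.
Absorbed: α·S·A_cross = 0.28·1700·1.662 = 791.0 W (cross-section 2rL).
Total input = 791.0 + 1420 = 2211 W.
Radiated: εσ·A_surf·T⁴ with A_surf = 2πrL = 5.220 m².
T⁴ = 2211/(0.76·5.67×10⁻⁸·5.220) = 9.828×10⁹ K⁴.

T ≈ 315 K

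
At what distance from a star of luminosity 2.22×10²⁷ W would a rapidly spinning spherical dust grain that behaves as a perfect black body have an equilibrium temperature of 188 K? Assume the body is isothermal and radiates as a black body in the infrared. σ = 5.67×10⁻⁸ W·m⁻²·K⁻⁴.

d ≈ 7.90×10¹¹ m

For an isothermal black-emitting sphere, (1−a)S·πr² = σ·4πr²·T⁴ ⇒ S = 4σT⁴/(1−a).
S = 4·5.67×10⁻⁸·(188)⁴/1.00 = 283.3 W/m².
Flux falls as S = L/(4πd²), so d = √(L/(4πS)) = √(2.22×10²⁷/(4π·283.3)).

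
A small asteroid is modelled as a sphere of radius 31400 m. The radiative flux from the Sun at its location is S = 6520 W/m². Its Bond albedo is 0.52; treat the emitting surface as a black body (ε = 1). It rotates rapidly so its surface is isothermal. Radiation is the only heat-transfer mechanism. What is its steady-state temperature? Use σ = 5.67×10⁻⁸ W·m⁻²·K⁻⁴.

At equilibrium, absorbed power = emitted power.
Absorbing cross-section = πr² = 3.097×10⁹ m²; emitting surface = 4πr² = 1.239×10¹⁰ m² (ratio 4).
(1−a)S·A_cross = εσ·A_surf·T⁴  ⇒  T⁴ = (1−a)S/(4σ).
T⁴ = 0.480·6520/(4·5.67×10⁻⁸) = 1.380×10¹⁰ K⁴.
T = (1.380×10¹⁰)^(1/4).

T ≈ 343 K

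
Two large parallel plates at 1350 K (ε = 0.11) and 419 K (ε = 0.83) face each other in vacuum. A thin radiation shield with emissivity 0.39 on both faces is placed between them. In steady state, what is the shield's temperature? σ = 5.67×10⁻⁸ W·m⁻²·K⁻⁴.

In steady state the net flux on the hot side equals that on the cold side.
σ(T₁⁴−T_s⁴)/D₁ = σ(T_s⁴−T₂⁴)/D₂, with D₁ = 1/ε₁+1/ε_s−1 = 10.66, D₂ = 1/ε_s+1/ε₂−1 = 2.769.
Solve for T_s⁴: T_s⁴ = (D₂·T₁⁴ + D₁·T₂⁴)/(D₁+D₂) = 7.096×10¹¹ K⁴.

T_s ≈ 918 K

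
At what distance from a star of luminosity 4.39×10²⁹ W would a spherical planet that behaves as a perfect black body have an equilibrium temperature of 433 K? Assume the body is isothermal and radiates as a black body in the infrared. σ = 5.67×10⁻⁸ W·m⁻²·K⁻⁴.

For an isothermal black-emitting sphere, (1−a)S·πr² = σ·4πr²·T⁴ ⇒ S = 4σT⁴/(1−a).
S = 4·5.67×10⁻⁸·(433)⁴/1.00 = 7973 W/m².
Flux falls as S = L/(4πd²), so d = √(L/(4πS)) = √(4.39×10²⁹/(4π·7973)).

d ≈ 2.09×10¹² m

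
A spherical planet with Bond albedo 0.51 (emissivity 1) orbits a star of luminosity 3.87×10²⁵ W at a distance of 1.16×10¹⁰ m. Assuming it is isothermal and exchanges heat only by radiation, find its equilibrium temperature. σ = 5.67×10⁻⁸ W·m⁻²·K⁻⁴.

T ≈ 472 K

First find the stellar flux at distance d: S = L/(4πd²) = 3.87×10²⁵/(4π·(1.16×10¹⁰)²) = 22890 W/m².
For an isothermal sphere, absorbed (1−a)S·πr² = emitted σ·4πr²·T⁴, so T⁴ = (1−a)S/(4σ).
T⁴ = 0.490·22890/(4·5.67×10⁻⁸) = 4.945×10¹⁰ K⁴.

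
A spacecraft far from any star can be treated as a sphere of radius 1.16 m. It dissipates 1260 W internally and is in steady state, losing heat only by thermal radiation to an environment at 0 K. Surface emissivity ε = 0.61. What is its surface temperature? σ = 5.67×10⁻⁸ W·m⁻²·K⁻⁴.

Steady state: internal power = radiated power, P = εσA T⁴.
Radiating area A = 4πr² = 16.91 m².
T⁴ = P/(εσA) = 1260/(0.61·5.67×10⁻⁸·16.91) = 2.154×10⁹ K⁴.
T = (2.154×10⁹)^(1/4).

T ≈ 215 K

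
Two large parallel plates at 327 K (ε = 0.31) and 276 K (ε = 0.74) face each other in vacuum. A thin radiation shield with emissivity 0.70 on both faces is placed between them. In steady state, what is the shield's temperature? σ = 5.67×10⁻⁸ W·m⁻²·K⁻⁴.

T_s ≈ 296 K

In steady state the net flux on the hot side equals that on the cold side.
σ(T₁⁴−T_s⁴)/D₁ = σ(T_s⁴−T₂⁴)/D₂, with D₁ = 1/ε₁+1/ε_s−1 = 3.654, D₂ = 1/ε_s+1/ε₂−1 = 1.780.
Solve for T_s⁴: T_s⁴ = (D₂·T₁⁴ + D₁·T₂⁴)/(D₁+D₂) = 7.647×10⁹ K⁴.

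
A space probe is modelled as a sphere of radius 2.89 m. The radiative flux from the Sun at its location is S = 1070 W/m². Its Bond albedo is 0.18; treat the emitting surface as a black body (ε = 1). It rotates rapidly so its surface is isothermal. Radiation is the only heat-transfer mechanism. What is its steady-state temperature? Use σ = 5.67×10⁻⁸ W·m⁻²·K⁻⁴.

T ≈ 249 K

At equilibrium, absorbed power = emitted power.
Absorbing cross-section = πr² = 26.24 m²; emitting surface = 4πr² = 105.0 m² (ratio 4).
(1−a)S·A_cross = εσ·A_surf·T⁴  ⇒  T⁴ = (1−a)S/(4σ).
T⁴ = 0.820·1070/(4·5.67×10⁻⁸) = 3.869×10⁹ K⁴.
T = (3.869×10⁹)^(1/4).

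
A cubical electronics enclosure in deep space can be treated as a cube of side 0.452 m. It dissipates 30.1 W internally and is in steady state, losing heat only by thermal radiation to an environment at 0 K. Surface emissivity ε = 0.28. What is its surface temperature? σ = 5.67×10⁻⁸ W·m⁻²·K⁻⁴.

Steady state: internal power = radiated power, P = εσA T⁴.
Radiating area A = 6L² = 1.226 m².
T⁴ = P/(εσA) = 30.1/(0.28·5.67×10⁻⁸·1.226) = 1.547×10⁹ K⁴.
T = (1.547×10⁹)^(1/4).

T ≈ 198 K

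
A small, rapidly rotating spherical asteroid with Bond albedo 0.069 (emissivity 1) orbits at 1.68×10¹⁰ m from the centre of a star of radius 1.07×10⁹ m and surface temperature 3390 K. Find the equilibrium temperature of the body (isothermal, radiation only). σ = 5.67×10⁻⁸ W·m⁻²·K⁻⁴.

The star's surface emits σT_*⁴; at distance d the flux is S = σT_*⁴(R_*/d)².
S = 5.67×10⁻⁸·(3390)⁴·(1.07×10⁹/1.68×10¹⁰)² = 30380 W/m².
For an isothermal sphere T⁴ = (1−a)S/(4σ) = 1.247×10¹¹ K⁴.

T ≈ 594 K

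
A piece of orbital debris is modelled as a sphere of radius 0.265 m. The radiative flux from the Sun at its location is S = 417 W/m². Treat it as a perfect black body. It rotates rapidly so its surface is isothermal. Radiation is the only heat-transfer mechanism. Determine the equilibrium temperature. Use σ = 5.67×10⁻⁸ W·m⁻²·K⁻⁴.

T ≈ 207 K

At equilibrium, absorbed power = emitted power.
Absorbing cross-section = πr² = 0.2206 m²; emitting surface = 4πr² = 0.8825 m² (ratio 4).
S·A_cross = εσ·A_surf·T⁴  ⇒  T⁴ = S/(4σ).
T⁴ = 1.00·417/(4·5.67×10⁻⁸) = 1.839×10⁹ K⁴.
T = (1.839×10⁹)^(1/4).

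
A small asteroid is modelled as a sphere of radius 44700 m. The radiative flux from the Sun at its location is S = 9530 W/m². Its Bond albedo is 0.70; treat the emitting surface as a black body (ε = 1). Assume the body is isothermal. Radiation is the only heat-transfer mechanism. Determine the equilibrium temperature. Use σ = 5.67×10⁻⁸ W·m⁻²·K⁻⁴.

T ≈ 335 K

At equilibrium, absorbed power = emitted power.
Absorbing cross-section = πr² = 6.277×10⁹ m²; emitting surface = 4πr² = 2.511×10¹⁰ m² (ratio 4).
(1−a)S·A_cross = εσ·A_surf·T⁴  ⇒  T⁴ = (1−a)S/(4σ).
T⁴ = 0.300·9530/(4·5.67×10⁻⁸) = 1.261×10¹⁰ K⁴.
T = (1.261×10¹⁰)^(1/4).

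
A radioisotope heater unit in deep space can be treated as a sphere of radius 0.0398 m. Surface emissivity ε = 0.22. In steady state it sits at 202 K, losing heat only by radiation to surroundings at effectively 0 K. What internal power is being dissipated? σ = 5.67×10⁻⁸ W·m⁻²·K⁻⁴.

P ≈ 0.413 W

Steady state: P = εσA T⁴.
A = 4πr² = 0.01991 m²; T⁴ = (202)⁴ = 1.665×10⁹ K⁴.
P = 0.22 × 5.67×10⁻⁸ × 0.01991 × 1.665×10⁹.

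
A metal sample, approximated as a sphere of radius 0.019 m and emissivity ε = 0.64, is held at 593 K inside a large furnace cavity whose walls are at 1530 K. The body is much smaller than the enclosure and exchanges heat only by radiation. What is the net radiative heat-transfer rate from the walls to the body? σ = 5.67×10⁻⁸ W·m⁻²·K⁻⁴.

P_net ≈ 882 W

For a small grey body in a large enclosure: P_net = εσA(T_body⁴ − T_wall⁴).
A = 4πr² = 0.004536 m²; T_body⁴ − T_wall⁴ = 1.237×10¹¹ − 5.480×10¹² = -5.356×10¹² K⁴.
|P_net| = 0.64·5.67×10⁻⁸·0.004536·5.356×10¹².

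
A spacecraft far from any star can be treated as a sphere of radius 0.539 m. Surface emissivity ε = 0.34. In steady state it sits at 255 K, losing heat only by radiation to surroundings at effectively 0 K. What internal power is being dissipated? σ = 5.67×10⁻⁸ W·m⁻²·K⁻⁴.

Steady state: P = εσA T⁴.
A = 4πr² = 3.651 m²; T⁴ = (255)⁴ = 4.228×10⁹ K⁴.
P = 0.34 × 5.67×10⁻⁸ × 3.651 × 4.228×10⁹.

P ≈ 298 W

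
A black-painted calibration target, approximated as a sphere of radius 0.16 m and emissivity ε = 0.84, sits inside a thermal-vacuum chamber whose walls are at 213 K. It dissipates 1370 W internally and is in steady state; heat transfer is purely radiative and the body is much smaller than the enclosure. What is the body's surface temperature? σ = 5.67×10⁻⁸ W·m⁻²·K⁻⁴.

For a small grey body in a large enclosure, net radiated power = εσA(T⁴ − T_w⁴).
Steady state: P = εσA(T⁴ − T_w⁴) with A = 4πr² = 0.3217 m².
T⁴ = P/(εσA) + T_w⁴ = 1370/(0.84·5.67×10⁻⁸·0.3217) + (213)⁴
    = 8.941×10¹⁰ + 2.058×10⁹ = 9.147×10¹⁰ K⁴.

T ≈ 550 K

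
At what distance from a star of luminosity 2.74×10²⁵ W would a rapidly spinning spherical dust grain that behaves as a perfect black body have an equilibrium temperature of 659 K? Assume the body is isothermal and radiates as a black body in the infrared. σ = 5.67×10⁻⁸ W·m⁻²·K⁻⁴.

d ≈ 7.14×10⁹ m

For an isothermal black-emitting sphere, (1−a)S·πr² = σ·4πr²·T⁴ ⇒ S = 4σT⁴/(1−a).
S = 4·5.67×10⁻⁸·(659)⁴/1.00 = 42770 W/m².
Flux falls as S = L/(4πd²), so d = √(L/(4πS)) = √(2.74×10²⁵/(4π·42770)).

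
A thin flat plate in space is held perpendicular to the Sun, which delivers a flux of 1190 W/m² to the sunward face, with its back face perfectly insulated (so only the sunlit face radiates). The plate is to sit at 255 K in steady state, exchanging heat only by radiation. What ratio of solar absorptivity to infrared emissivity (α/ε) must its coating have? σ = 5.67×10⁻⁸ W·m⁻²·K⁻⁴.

α/ε ≈ 0.201

Balance: αS·A = εσ·1A·T⁴ ⇒ α/ε = σT⁴/S.
α/ε = 5.67×10⁻⁸·(255)⁴/1190 = 5.67×10⁻⁸·4.228×10⁹/1190.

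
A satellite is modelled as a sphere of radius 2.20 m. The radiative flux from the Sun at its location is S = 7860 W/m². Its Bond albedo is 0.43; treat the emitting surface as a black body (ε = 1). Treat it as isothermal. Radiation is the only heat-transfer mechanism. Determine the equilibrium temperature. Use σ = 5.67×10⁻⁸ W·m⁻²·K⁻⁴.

At equilibrium, absorbed power = emitted power.
Absorbing cross-section = πr² = 15.21 m²; emitting surface = 4πr² = 60.82 m² (ratio 4).
(1−a)S·A_cross = εσ·A_surf·T⁴  ⇒  T⁴ = (1−a)S/(4σ).
T⁴ = 0.570·7860/(4·5.67×10⁻⁸) = 1.975×10¹⁰ K⁴.
T = (1.975×10¹⁰)^(1/4).

T ≈ 375 K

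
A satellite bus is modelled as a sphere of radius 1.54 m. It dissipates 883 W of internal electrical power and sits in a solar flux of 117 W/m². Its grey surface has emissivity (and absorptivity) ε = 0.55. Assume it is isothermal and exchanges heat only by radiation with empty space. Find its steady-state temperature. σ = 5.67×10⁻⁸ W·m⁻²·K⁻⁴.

At steady state, absorbed solar power + internal power = radiated power.
Absorbed: α·S·A_cross = 0.55·117·7.451 = 479.4 W (cross-section πr²).
Total input = 479.4 + 883 = 1362 W.
Radiated: εσ·A_surf·T⁴ with A_surf = 4πr² = 29.80 m².
T⁴ = 1362/(0.55·5.67×10⁻⁸·29.80) = 1.466×10⁹ K⁴.

T ≈ 196 K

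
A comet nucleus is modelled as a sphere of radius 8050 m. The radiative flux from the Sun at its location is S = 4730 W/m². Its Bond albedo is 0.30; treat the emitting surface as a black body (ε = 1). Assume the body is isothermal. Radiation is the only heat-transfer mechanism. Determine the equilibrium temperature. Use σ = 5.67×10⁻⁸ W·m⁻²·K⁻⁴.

T ≈ 348 K

At equilibrium, absorbed power = emitted power.
Absorbing cross-section = πr² = 2.036×10⁸ m²; emitting surface = 4πr² = 8.143×10⁸ m² (ratio 4).
(1−a)S·A_cross = εσ·A_surf·T⁴  ⇒  T⁴ = (1−a)S/(4σ).
T⁴ = 0.700·4730/(4·5.67×10⁻⁸) = 1.460×10¹⁰ K⁴.
T = (1.460×10¹⁰)^(1/4).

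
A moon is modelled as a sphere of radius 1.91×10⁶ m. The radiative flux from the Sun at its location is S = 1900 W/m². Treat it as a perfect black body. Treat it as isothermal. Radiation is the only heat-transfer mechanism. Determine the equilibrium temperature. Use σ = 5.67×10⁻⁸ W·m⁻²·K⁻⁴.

At equilibrium, absorbed power = emitted power.
Absorbing cross-section = πr² = 1.146×10¹³ m²; emitting surface = 4πr² = 4.584×10¹³ m² (ratio 4).
S·A_cross = εσ·A_surf·T⁴  ⇒  T⁴ = S/(4σ).
T⁴ = 1.00·1900/(4·5.67×10⁻⁸) = 8.377×10⁹ K⁴.
T = (8.377×10⁹)^(1/4).

T ≈ 303 K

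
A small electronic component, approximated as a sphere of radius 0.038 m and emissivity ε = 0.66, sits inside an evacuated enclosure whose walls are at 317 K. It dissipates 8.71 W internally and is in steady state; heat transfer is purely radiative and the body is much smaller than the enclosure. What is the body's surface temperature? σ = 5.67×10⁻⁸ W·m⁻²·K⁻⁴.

T ≈ 389 K

For a small grey body in a large enclosure, net radiated power = εσA(T⁴ − T_w⁴).
Steady state: P = εσA(T⁴ − T_w⁴) with A = 4πr² = 0.01815 m².
T⁴ = P/(εσA) + T_w⁴ = 8.71/(0.66·5.67×10⁻⁸·0.01815) + (317)⁴
    = 1.283×10¹⁰ + 1.010×10¹⁰ = 2.292×10¹⁰ K⁴.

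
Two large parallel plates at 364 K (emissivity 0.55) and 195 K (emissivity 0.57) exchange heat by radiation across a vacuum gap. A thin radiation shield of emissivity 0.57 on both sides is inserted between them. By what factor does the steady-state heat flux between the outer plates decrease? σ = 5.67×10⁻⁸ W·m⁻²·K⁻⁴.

factor ≈ 1.98

Without shield: q₀ = σΔ(T⁴)/(1/ε₁+1/ε₂−1) with denominator 2.573.
With shield the two gaps are in series; the resistances add: (1/ε₁+1/ε_s−1)+(1/ε_s+1/ε₂−1) = 2.573+2.509 = 5.081.
Heat-flux ratio q₀/q = 5.081/2.573.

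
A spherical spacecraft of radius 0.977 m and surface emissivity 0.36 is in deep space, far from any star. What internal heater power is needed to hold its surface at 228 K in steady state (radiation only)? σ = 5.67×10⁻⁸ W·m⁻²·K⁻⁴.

P ≈ 662 W

P = εσ·4πr²·T⁴.
4πr² = 11.99 m²; T⁴ = 2.702×10⁹ K⁴.
P = 0.36·5.67×10⁻⁸·11.99·2.702×10⁹.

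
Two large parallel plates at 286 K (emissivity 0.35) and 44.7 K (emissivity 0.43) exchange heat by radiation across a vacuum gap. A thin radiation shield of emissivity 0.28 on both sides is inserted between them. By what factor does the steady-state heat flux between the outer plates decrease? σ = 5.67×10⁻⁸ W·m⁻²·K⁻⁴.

Without shield: q₀ = σΔ(T⁴)/(1/ε₁+1/ε₂−1) with denominator 4.183.
With shield the two gaps are in series; the resistances add: (1/ε₁+1/ε_s−1)+(1/ε_s+1/ε₂−1) = 5.429+4.897 = 10.33.
Heat-flux ratio q₀/q = 10.33/4.183.

factor ≈ 2.47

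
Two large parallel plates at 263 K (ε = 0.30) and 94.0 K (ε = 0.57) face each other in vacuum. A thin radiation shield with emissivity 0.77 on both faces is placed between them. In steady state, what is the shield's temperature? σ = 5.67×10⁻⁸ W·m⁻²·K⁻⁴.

In steady state the net flux on the hot side equals that on the cold side.
σ(T₁⁴−T_s⁴)/D₁ = σ(T_s⁴−T₂⁴)/D₂, with D₁ = 1/ε₁+1/ε_s−1 = 3.632, D₂ = 1/ε_s+1/ε₂−1 = 2.053.
Solve for T_s⁴: T_s⁴ = (D₂·T₁⁴ + D₁·T₂⁴)/(D₁+D₂) = 1.778×10⁹ K⁴.

T_s ≈ 205 K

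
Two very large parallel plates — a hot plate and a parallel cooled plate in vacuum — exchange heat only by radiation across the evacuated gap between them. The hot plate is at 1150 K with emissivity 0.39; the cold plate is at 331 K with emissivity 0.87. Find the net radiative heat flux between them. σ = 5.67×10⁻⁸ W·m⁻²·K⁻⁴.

q ≈ 36300 W/m²

For two infinite grey parallel plates, q = σ(T₁⁴ − T₂⁴)/(1/ε₁ + 1/ε₂ − 1).
T₁⁴ − T₂⁴ = 1.749×10¹² − 1.200×10¹⁰ = 1.737×10¹² K⁴.
1/ε₁ + 1/ε₂ − 1 = 2.564 + 1.149 − 1 = 2.714.
q = 5.67×10⁻⁸ × 1.737×10¹² / 2.714.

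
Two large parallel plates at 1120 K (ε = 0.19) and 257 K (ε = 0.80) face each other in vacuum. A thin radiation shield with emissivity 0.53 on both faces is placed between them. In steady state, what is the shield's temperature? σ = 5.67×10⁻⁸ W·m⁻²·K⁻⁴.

In steady state the net flux on the hot side equals that on the cold side.
σ(T₁⁴−T_s⁴)/D₁ = σ(T_s⁴−T₂⁴)/D₂, with D₁ = 1/ε₁+1/ε_s−1 = 6.150, D₂ = 1/ε_s+1/ε₂−1 = 2.137.
Solve for T_s⁴: T_s⁴ = (D₂·T₁⁴ + D₁·T₂⁴)/(D₁+D₂) = 4.090×10¹¹ K⁴.

T_s ≈ 800 K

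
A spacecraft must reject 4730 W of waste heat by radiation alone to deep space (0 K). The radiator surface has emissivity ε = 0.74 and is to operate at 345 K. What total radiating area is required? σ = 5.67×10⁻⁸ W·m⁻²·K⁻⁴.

P = εσA T⁴ ⇒ A = P/(εσT⁴).
T⁴ = 1.417×10¹⁰ K⁴.
A = 4730/(0.74 × 5.67×10⁻⁸ × 1.417×10¹⁰).

A ≈ 7.96 m²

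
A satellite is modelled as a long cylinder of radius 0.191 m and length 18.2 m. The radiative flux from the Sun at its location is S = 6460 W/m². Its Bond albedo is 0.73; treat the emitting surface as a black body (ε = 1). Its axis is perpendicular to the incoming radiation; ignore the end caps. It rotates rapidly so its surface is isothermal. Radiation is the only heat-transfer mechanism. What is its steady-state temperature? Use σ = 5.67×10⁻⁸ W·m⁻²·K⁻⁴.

T ≈ 315 K

At equilibrium, absorbed power = emitted power.
Absorbing cross-section = 2rL = 6.952 m²; emitting surface = 2πrL = 21.84 m² (ratio π).
(1−a)S·A_cross = εσ·A_surf·T⁴  ⇒  T⁴ = (1−a)S/(πσ).
T⁴ = 0.270·6460/(π·5.67×10⁻⁸) = 9.792×10⁹ K⁴.
T = (9.792×10⁹)^(1/4).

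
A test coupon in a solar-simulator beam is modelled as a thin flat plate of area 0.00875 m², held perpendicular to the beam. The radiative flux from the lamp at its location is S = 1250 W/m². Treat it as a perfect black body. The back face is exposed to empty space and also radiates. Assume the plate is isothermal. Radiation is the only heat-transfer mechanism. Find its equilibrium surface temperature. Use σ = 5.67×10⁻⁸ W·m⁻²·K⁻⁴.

T ≈ 324 K

At equilibrium, absorbed power = emitted power.
Absorbing cross-section = A = 0.008750 m²; emitting surface = 2A = 0.01750 m² (ratio 2).
S·A_cross = εσ·A_surf·T⁴  ⇒  T⁴ = S/(2σ).
T⁴ = 1.00·1250/(2·5.67×10⁻⁸) = 1.102×10¹⁰ K⁴.
T = (1.102×10¹⁰)^(1/4).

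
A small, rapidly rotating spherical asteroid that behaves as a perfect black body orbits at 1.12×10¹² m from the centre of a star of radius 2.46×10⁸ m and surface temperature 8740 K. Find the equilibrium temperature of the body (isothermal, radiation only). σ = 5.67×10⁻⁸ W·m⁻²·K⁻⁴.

T ≈ 91.6 K

The star's surface emits σT_*⁴; at distance d the flux is S = σT_*⁴(R_*/d)².
S = 5.67×10⁻⁸·(8740)⁴·(2.46×10⁸/1.12×10¹²)² = 15.96 W/m².
For an isothermal sphere T⁴ = (1−a)S/(4σ) = 7.038×10⁷ K⁴.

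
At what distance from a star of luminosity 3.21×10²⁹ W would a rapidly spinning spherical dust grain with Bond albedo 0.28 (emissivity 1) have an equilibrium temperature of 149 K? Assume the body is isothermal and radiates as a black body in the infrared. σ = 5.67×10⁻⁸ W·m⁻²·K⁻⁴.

d ≈ 1.28×10¹³ m

For an isothermal black-emitting sphere, (1−a)S·πr² = σ·4πr²·T⁴ ⇒ S = 4σT⁴/(1−a).
S = 4·5.67×10⁻⁸·(149)⁴/0.720 = 155.3 W/m².
Flux falls as S = L/(4πd²), so d = √(L/(4πS)) = √(3.21×10²⁹/(4π·155.3)).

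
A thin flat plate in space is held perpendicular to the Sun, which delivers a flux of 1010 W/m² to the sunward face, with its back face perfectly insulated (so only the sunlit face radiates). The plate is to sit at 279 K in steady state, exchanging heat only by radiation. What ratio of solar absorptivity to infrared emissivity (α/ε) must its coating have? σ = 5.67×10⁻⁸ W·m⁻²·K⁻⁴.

Balance: αS·A = εσ·1A·T⁴ ⇒ α/ε = σT⁴/S.
α/ε = 5.67×10⁻⁸·(279)⁴/1010 = 5.67×10⁻⁸·6.059×10⁹/1010.

α/ε ≈ 0.340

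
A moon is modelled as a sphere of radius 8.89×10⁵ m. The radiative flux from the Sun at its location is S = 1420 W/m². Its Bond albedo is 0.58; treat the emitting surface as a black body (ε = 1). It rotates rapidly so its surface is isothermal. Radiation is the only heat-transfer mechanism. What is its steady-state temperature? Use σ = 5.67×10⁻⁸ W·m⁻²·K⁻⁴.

T ≈ 226 K

At equilibrium, absorbed power = emitted power.
Absorbing cross-section = πr² = 2.483×10¹² m²; emitting surface = 4πr² = 9.931×10¹² m² (ratio 4).
(1−a)S·A_cross = εσ·A_surf·T⁴  ⇒  T⁴ = (1−a)S/(4σ).
T⁴ = 0.420·1420/(4·5.67×10⁻⁸) = 2.630×10⁹ K⁴.
T = (2.630×10⁹)^(1/4).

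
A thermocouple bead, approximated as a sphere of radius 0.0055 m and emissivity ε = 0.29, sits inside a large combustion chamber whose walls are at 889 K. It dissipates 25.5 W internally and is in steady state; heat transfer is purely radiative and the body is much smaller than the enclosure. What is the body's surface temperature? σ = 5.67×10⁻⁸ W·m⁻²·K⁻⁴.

T ≈ 1470 K

For a small grey body in a large enclosure, net radiated power = εσA(T⁴ − T_w⁴).
Steady state: P = εσA(T⁴ − T_w⁴) with A = 4πr² = 3.801×10⁻⁴ m².
T⁴ = P/(εσA) + T_w⁴ = 25.5/(0.29·5.67×10⁻⁸·3.801×10⁻⁴) + (889)⁴
    = 4.080×10¹² + 6.246×10¹¹ = 4.704×10¹² K⁴.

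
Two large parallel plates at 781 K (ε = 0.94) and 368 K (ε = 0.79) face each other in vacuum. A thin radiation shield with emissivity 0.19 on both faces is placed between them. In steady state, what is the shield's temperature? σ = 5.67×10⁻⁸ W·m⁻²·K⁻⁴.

T_s ≈ 667 K

In steady state the net flux on the hot side equals that on the cold side.
σ(T₁⁴−T_s⁴)/D₁ = σ(T_s⁴−T₂⁴)/D₂, with D₁ = 1/ε₁+1/ε_s−1 = 5.327, D₂ = 1/ε_s+1/ε₂−1 = 5.529.
Solve for T_s⁴: T_s⁴ = (D₂·T₁⁴ + D₁·T₂⁴)/(D₁+D₂) = 1.985×10¹¹ K⁴.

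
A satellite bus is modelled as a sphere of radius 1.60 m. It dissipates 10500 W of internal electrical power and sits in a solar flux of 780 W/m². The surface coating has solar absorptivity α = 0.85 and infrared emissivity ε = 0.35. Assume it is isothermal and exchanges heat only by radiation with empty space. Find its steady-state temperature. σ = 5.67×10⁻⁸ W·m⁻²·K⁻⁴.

T ≈ 397 K

At steady state, absorbed solar power + internal power = radiated power.
Absorbed: α·S·A_cross = 0.85·780·8.042 = 5332 W (cross-section πr²).
Total input = 5332 + 10500 = 15830 W.
Radiated: εσ·A_surf·T⁴ with A_surf = 4πr² = 32.17 m².
T⁴ = 15830/(0.35·5.67×10⁻⁸·32.17) = 2.480×10¹⁰ K⁴.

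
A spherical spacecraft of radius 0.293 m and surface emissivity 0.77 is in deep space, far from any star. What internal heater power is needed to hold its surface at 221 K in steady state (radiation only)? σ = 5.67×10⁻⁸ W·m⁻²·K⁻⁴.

P ≈ 112 W

P = εσ·4πr²·T⁴.
4πr² = 1.079 m²; T⁴ = 2.385×10⁹ K⁴.
P = 0.77·5.67×10⁻⁸·1.079·2.385×10⁹.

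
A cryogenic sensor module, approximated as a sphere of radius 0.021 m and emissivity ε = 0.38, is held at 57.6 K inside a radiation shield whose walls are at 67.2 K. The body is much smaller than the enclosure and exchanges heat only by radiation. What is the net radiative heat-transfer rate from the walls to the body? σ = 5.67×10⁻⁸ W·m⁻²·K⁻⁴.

For a small grey body in a large enclosure: P_net = εσA(T_body⁴ − T_wall⁴).
A = 4πr² = 0.005542 m²; T_body⁴ − T_wall⁴ = 1.101×10⁷ − 2.039×10⁷ = -9.385×10⁶ K⁴.
|P_net| = 0.38·5.67×10⁻⁸·0.005542·9.385×10⁶.

P_net ≈ 0.00112 W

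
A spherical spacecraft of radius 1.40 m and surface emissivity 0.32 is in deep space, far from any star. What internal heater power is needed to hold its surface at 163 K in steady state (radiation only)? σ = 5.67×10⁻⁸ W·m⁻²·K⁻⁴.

P = εσ·4πr²·T⁴.
4πr² = 24.63 m²; T⁴ = 7.059×10⁸ K⁴.
P = 0.32·5.67×10⁻⁸·24.63·7.059×10⁸.

P ≈ 315 W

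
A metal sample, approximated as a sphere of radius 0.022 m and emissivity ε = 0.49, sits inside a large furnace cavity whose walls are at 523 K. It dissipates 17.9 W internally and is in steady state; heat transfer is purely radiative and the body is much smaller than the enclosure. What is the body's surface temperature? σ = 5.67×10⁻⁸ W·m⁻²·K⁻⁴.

For a small grey body in a large enclosure, net radiated power = εσA(T⁴ − T_w⁴).
Steady state: P = εσA(T⁴ − T_w⁴) with A = 4πr² = 0.006082 m².
T⁴ = P/(εσA) + T_w⁴ = 17.9/(0.49·5.67×10⁻⁸·0.006082) + (523)⁴
    = 1.059×10¹¹ + 7.482×10¹⁰ = 1.807×10¹¹ K⁴.

T ≈ 652 K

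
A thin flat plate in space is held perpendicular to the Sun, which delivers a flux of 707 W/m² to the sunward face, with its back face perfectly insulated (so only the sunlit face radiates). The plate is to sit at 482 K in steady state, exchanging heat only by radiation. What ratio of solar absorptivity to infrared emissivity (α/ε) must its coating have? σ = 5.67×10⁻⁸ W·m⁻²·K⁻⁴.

α/ε ≈ 4.33

Balance: αS·A = εσ·1A·T⁴ ⇒ α/ε = σT⁴/S.
α/ε = 5.67×10⁻⁸·(482)⁴/707 = 5.67×10⁻⁸·5.397×10¹⁰/707.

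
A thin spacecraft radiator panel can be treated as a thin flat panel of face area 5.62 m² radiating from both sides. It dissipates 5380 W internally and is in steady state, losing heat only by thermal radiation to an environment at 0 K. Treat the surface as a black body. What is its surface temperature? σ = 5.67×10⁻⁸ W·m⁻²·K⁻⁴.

Steady state: internal power = radiated power, P = εσA T⁴.
Radiating area A = 2·5.62 = 11.24 m².
T⁴ = P/(εσA) = 5380/(1.0·5.67×10⁻⁸·11.24) = 8.442×10⁹ K⁴.
T = (8.442×10⁹)^(1/4).

T ≈ 303 K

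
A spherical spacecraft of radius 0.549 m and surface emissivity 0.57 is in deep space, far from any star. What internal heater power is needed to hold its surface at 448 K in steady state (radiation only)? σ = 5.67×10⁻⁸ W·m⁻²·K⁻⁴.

P = εσ·4πr²·T⁴.
4πr² = 3.788 m²; T⁴ = 4.028×10¹⁰ K⁴.
P = 0.57·5.67×10⁻⁸·3.788·4.028×10¹⁰.

P ≈ 4930 W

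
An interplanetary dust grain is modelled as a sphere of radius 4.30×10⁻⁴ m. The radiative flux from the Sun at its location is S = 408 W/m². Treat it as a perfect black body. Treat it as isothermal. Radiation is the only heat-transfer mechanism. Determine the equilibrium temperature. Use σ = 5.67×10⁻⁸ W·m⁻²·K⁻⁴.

T ≈ 206 K

At equilibrium, absorbed power = emitted power.
Absorbing cross-section = πr² = 5.809×10⁻⁷ m²; emitting surface = 4πr² = 2.324×10⁻⁶ m² (ratio 4).
S·A_cross = εσ·A_surf·T⁴  ⇒  T⁴ = S/(4σ).
T⁴ = 1.00·408/(4·5.67×10⁻⁸) = 1.799×10⁹ K⁴.
T = (1.799×10⁹)^(1/4).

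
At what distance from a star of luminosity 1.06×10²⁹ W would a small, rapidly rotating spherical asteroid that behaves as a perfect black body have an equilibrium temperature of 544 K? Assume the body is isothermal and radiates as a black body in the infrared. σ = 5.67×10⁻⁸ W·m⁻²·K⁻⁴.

d ≈ 6.52×10¹¹ m

For an isothermal black-emitting sphere, (1−a)S·πr² = σ·4πr²·T⁴ ⇒ S = 4σT⁴/(1−a).
S = 4·5.67×10⁻⁸·(544)⁴/1.00 = 19860 W/m².
Flux falls as S = L/(4πd²), so d = √(L/(4πS)) = √(1.06×10²⁹/(4π·19860)).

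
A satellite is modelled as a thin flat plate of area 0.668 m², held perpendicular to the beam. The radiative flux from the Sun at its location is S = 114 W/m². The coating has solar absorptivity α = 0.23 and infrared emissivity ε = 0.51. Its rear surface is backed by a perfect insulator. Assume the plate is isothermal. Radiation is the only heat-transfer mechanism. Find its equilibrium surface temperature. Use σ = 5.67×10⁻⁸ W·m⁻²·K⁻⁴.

At equilibrium, absorbed power = emitted power.
Absorbing cross-section = A = 0.6680 m²; emitting surface = A = 0.6680 m² (ratio 1).
αS·A_cross = εσ·A_surf·T⁴  ⇒  T⁴ = αS/(ε·1σ).
T⁴ = 0.230·114/(0.51·1·5.67×10⁻⁸) = 9.067×10⁸ K⁴.
T = (9.067×10⁸)^(1/4).

T ≈ 174 K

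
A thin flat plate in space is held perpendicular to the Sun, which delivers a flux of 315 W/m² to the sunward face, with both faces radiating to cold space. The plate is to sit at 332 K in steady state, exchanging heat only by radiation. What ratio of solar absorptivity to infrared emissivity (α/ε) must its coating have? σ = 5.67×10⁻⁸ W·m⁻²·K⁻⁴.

α/ε ≈ 4.37

Balance: αS·A = εσ·2A·T⁴ ⇒ α/ε = 2σT⁴/S.
α/ε = 2·5.67×10⁻⁸·(332)⁴/315 = 2·5.67×10⁻⁸·1.215×10¹⁰/315.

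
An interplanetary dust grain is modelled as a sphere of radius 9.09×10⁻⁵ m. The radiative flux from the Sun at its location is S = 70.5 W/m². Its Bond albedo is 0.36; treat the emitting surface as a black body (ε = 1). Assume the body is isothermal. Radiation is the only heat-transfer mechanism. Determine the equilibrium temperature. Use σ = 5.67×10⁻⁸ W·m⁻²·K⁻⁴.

T ≈ 119 K

At equilibrium, absorbed power = emitted power.
Absorbing cross-section = πr² = 2.596×10⁻⁸ m²; emitting surface = 4πr² = 1.038×10⁻⁷ m² (ratio 4).
(1−a)S·A_cross = εσ·A_surf·T⁴  ⇒  T⁴ = (1−a)S/(4σ).
T⁴ = 0.640·70.5/(4·5.67×10⁻⁸) = 1.989×10⁸ K⁴.
T = (1.989×10⁸)^(1/4).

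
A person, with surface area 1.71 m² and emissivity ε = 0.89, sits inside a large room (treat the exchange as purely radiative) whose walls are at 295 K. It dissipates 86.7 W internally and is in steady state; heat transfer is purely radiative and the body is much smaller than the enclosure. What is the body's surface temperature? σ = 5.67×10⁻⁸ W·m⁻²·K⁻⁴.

T ≈ 304 K

For a small grey body in a large enclosure, net radiated power = εσA(T⁴ − T_w⁴).
Steady state: P = εσA(T⁴ − T_w⁴) with A = 1.71 m².
T⁴ = P/(εσA) + T_w⁴ = 86.7/(0.89·5.67×10⁻⁸·1.710) + (295)⁴
    = 1.005×10⁹ + 7.573×10⁹ = 8.578×10⁹ K⁴.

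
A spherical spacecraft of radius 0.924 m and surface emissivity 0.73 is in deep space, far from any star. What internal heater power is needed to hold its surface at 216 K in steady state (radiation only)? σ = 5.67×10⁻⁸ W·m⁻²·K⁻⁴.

P ≈ 967 W

P = εσ·4πr²·T⁴.
4πr² = 10.73 m²; T⁴ = 2.177×10⁹ K⁴.
P = 0.73·5.67×10⁻⁸·10.73·2.177×10⁹.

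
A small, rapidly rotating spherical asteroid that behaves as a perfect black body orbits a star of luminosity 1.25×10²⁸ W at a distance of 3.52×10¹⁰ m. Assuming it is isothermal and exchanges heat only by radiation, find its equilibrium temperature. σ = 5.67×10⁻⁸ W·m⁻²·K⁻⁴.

First find the stellar flux at distance d: S = L/(4πd²) = 1.25×10²⁸/(4π·(3.52×10¹⁰)²) = 8.028×10⁵ W/m².
For an isothermal sphere, absorbed (1−a)S·πr² = emitted σ·4πr²·T⁴, so T⁴ = (1−a)S/(4σ).
T⁴ = 1.00·8.028×10⁵/(4·5.67×10⁻⁸) = 3.540×10¹² K⁴.

T ≈ 1370 K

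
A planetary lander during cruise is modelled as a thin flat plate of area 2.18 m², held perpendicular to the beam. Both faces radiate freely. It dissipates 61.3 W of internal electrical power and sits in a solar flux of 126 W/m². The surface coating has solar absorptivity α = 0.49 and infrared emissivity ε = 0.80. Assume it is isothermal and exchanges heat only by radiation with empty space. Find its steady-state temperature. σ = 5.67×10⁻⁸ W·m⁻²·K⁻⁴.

T ≈ 177 K

At steady state, absorbed solar power + internal power = radiated power.
Absorbed: α·S·A_cross = 0.49·126·2.180 = 134.6 W (cross-section A).
Total input = 134.6 + 61.3 = 195.9 W.
Radiated: εσ·A_surf·T⁴ with A_surf = 2A = 4.360 m².
T⁴ = 195.9/(0.80·5.67×10⁻⁸·4.360) = 9.905×10⁸ K⁴.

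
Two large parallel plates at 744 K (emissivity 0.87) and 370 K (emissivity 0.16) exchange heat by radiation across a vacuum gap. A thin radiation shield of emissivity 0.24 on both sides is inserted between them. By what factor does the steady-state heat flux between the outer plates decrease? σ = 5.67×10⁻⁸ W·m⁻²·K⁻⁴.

factor ≈ 2.15

Without shield: q₀ = σΔ(T⁴)/(1/ε₁+1/ε₂−1) with denominator 6.399.
With shield the two gaps are in series; the resistances add: (1/ε₁+1/ε_s−1)+(1/ε_s+1/ε₂−1) = 4.316+9.417 = 13.73.
Heat-flux ratio q₀/q = 13.73/6.399.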